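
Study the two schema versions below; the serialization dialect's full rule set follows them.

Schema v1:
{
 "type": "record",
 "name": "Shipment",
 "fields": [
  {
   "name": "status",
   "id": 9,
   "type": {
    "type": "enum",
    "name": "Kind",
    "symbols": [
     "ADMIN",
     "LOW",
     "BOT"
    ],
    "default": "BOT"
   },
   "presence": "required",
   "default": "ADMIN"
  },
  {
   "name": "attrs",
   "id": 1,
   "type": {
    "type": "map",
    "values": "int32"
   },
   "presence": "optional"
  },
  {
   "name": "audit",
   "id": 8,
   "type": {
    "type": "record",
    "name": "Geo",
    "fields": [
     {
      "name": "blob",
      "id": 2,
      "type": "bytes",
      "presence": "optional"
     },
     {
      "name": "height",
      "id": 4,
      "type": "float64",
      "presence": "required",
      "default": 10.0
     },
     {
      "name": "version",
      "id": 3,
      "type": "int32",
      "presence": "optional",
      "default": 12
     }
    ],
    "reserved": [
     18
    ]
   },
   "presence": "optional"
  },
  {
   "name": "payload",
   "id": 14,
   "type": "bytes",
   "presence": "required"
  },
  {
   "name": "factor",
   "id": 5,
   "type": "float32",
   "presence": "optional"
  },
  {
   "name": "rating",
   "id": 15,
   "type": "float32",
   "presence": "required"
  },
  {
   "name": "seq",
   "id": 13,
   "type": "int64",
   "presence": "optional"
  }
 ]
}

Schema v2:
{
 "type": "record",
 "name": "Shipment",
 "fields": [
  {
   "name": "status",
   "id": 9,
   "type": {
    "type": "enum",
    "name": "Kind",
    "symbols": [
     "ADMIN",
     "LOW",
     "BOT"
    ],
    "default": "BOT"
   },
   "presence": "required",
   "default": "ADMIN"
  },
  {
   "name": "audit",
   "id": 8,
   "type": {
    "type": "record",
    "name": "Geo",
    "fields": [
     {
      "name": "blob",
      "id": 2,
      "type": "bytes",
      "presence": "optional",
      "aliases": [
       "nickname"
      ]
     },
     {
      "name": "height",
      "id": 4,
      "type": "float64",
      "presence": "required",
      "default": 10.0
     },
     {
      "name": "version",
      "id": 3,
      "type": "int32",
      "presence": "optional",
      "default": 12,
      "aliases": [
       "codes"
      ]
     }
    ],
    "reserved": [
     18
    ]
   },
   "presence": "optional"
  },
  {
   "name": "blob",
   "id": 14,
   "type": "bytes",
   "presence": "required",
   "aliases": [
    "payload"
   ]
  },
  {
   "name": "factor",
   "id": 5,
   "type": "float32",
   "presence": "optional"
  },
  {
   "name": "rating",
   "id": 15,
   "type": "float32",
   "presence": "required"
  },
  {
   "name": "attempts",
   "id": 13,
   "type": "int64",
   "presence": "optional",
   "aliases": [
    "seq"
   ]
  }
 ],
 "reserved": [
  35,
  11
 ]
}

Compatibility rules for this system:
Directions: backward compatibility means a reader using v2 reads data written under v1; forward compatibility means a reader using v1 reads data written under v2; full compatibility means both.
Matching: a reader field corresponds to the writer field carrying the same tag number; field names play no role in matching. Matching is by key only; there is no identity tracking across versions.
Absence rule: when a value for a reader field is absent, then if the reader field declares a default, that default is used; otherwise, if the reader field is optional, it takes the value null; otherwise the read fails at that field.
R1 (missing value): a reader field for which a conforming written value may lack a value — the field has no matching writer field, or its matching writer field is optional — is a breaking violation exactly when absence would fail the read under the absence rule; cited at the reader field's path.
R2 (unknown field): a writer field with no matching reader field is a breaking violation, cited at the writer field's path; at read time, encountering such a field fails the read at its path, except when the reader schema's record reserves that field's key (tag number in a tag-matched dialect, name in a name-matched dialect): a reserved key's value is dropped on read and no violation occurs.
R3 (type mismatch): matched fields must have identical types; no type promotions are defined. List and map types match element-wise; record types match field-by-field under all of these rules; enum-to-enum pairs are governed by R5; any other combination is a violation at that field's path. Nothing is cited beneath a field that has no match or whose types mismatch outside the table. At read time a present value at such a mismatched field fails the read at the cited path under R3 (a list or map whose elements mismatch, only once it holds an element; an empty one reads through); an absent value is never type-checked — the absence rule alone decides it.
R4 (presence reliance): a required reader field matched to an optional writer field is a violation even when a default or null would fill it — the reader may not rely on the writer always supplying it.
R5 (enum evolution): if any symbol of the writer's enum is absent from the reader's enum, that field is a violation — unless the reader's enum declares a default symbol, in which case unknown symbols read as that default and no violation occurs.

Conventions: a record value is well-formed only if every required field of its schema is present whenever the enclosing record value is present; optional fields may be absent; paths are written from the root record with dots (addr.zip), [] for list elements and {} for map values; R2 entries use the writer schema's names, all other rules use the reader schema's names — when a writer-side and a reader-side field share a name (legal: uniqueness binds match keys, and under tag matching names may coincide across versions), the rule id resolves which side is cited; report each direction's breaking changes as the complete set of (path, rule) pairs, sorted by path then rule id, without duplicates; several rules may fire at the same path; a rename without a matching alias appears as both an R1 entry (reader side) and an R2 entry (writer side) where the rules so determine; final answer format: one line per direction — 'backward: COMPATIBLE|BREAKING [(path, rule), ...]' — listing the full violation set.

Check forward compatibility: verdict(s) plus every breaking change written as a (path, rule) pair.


each type pair in Shipment: writer, then reader
forward for Shipment (reader v1, writer v2):
  writer required, Kind -> Kind: reader status maps from writer status
  attrs: no writer-side match
  writer optional, Geo -> Geo: reader audit maps from writer audit
  writer required, bytes -> bytes: reader payload maps from writer blob
  writer optional, float32 -> float32: reader factor maps from writer factor
  writer required, float32 -> float32: reader rating maps from writer rating
  writer optional, int64 -> int64: reader seq maps from writer attempts
  writer optional, bytes -> bytes: reader audit.blob maps from writer audit.blob
  writer required, float64 -> float64: reader audit.height maps from writer audit.height
  writer optional, int32 -> int32: reader audit.version maps from writer audit.version
  => forward verdict for Shipment: COMPATIBLE, no violations
the rest of the Shipment diff is inert for this question:
  renamed field payload to blob in record Shipment (alias payload declared on the renamed field) -> triggers nothing under Shipment's printed rules — same verdict
  renamed field seq to attempts in record Shipment (alias seq declared on the renamed field) -> triggers nothing under Shipment's printed rules — same verdict
  removed field attrs from record Shipment -> its effect on Shipment is confined to the backward direction, not asked

forward: COMPATIBLE []


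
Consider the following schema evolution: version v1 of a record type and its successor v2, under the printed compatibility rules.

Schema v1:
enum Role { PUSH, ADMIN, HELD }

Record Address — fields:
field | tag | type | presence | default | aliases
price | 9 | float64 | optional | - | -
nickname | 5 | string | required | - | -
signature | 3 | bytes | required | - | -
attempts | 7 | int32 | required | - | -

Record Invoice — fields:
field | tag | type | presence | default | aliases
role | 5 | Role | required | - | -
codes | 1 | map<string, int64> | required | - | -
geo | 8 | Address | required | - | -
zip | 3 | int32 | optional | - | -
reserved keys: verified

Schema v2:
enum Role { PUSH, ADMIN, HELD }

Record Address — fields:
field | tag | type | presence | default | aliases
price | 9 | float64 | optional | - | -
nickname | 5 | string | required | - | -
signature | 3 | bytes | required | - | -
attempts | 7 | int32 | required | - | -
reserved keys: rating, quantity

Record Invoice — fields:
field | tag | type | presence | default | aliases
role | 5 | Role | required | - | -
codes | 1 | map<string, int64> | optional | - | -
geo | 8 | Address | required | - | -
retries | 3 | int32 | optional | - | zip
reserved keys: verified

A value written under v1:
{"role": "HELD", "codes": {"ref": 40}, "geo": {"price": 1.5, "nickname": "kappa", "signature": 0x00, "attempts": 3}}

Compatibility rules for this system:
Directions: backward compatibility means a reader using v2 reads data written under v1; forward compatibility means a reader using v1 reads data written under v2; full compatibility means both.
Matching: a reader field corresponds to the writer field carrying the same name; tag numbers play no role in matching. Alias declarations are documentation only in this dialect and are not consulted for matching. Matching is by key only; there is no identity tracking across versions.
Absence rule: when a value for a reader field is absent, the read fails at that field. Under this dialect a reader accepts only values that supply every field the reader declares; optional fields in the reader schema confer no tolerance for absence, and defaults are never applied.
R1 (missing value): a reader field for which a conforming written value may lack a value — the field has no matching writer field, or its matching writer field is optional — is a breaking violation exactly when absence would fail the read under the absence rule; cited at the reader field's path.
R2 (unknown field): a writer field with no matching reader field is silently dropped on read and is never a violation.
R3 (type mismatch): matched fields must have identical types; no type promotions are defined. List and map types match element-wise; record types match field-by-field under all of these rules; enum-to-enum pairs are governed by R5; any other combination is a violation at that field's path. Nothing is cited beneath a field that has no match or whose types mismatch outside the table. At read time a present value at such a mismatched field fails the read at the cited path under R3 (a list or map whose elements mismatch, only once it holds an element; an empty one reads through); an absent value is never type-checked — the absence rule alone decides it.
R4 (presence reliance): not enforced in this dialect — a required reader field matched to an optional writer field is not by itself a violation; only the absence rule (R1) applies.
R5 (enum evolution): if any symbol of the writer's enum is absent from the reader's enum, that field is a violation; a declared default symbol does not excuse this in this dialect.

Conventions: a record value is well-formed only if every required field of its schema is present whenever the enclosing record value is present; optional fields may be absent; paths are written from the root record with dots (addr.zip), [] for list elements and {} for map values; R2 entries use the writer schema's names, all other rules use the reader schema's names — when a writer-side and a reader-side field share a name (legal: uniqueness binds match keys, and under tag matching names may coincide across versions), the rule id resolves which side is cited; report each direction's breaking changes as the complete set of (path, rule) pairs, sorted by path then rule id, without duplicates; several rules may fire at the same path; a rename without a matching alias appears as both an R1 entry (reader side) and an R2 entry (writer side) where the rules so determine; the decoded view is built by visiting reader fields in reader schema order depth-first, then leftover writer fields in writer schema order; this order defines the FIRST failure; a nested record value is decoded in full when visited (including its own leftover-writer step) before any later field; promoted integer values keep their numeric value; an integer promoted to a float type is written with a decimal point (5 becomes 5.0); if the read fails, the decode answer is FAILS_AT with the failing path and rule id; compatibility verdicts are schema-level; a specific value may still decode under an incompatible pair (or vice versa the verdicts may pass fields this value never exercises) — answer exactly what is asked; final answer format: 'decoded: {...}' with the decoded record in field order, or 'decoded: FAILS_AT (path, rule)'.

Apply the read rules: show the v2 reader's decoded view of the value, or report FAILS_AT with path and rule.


decoded: FAILS_AT (retries, R1)

each type pair in Invoice: writer, then reader
decoding the Invoice value with the v2 reader:
  role := "HELD"
  codes := {"ref": 40}
  geo.price := 1.5
  geo.nickname := "kappa"
  geo.signature := 0x00
  geo.attempts := 3
  read fails at retries under R1 (no fill)
  => FAILS_AT (retries, R1)
ruling out the remaining Invoice differences:
  field codes in record Invoice: required changed to optional -> schema-level compatibility only; this Invoice value's decode is unchanged


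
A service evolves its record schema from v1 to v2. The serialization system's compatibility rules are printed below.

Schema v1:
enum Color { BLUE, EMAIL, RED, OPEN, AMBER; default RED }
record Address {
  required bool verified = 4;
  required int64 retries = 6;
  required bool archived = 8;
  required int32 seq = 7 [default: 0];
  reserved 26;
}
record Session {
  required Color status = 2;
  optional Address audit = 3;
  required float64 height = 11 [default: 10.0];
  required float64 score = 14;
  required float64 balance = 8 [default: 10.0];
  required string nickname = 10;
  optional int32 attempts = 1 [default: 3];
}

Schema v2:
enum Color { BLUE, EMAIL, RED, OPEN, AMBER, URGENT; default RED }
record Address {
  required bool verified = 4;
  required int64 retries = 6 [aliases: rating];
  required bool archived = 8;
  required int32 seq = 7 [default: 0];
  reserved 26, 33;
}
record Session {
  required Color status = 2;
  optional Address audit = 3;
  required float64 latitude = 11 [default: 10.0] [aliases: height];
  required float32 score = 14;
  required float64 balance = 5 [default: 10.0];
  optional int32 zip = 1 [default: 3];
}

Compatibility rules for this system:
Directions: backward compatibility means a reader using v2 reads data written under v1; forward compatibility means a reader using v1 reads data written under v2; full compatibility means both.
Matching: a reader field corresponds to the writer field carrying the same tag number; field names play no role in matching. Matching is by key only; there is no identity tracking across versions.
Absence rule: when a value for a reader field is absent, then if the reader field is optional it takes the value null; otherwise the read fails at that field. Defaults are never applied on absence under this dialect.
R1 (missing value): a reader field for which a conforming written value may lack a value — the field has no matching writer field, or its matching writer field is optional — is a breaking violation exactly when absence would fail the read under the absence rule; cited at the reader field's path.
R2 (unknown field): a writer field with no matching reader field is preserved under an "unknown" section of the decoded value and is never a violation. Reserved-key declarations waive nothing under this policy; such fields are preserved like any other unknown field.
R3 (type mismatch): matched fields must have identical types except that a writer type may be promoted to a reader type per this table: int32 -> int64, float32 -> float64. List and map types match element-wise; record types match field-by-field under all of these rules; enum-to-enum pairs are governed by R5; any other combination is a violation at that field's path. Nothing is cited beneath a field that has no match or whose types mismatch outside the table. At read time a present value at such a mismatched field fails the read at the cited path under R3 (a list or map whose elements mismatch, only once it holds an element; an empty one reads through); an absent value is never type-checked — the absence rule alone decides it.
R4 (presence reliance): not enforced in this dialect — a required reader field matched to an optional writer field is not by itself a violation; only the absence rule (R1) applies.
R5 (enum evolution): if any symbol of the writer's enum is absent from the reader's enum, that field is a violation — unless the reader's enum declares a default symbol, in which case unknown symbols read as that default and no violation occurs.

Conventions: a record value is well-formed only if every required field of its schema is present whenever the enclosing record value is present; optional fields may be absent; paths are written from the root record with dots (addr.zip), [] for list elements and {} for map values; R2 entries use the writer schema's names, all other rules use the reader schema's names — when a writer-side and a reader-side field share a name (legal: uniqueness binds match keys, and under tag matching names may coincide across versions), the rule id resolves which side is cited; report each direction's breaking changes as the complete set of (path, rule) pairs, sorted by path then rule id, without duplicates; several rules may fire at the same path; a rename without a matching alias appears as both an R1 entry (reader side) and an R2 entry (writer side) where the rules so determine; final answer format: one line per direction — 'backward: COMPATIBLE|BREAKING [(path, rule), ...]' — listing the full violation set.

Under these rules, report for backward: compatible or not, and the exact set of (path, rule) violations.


backward: BREAKING [(balance, R1), (score, R3)]

the writer's type comes first in each Session pair
checking backward for Session: reader v2 against writer v1:
  status: paired with writer status (Color -> Color; writer required)
  audit: paired with writer audit (Address -> Address; writer optional)
  latitude: paired with writer height (float64 -> float64; writer required)
  score: paired with writer score (float64 -> float32; writer required)
  balance: no writer-side match
  zip: paired with writer attempts (int32 -> int32; writer optional)
  balance (writer side), unknown to reader
  nickname (writer side), unknown to reader
  audit.verified: paired with writer audit.verified (bool -> bool; writer required)
  audit.retries: paired with writer audit.retries (int64 -> int64; writer required)
  audit.archived: paired with writer audit.archived (bool -> bool; writer required)
  audit.seq: paired with writer audit.seq (int32 -> int32; writer required)
  breaking: (balance, R1)
  breaking: (score, R3)
  => backward: BREAKING (2)
ruling out the remaining Session differences:
  renamed field height to latitude in record Session (alias height declared on the renamed field) -> no rule fires on it in Session's dialect; the asked verdict holds
  enum Color (field status in record Session): symbol URGENT added -> no rule fires on it in Session's dialect; the asked verdict holds
  renamed field attempts to zip in record Session -> no rule fires on it in Session's dialect; the asked verdict holds
  removed field nickname from record Session -> matters only for Session's forward compatibility — outside the asked direction


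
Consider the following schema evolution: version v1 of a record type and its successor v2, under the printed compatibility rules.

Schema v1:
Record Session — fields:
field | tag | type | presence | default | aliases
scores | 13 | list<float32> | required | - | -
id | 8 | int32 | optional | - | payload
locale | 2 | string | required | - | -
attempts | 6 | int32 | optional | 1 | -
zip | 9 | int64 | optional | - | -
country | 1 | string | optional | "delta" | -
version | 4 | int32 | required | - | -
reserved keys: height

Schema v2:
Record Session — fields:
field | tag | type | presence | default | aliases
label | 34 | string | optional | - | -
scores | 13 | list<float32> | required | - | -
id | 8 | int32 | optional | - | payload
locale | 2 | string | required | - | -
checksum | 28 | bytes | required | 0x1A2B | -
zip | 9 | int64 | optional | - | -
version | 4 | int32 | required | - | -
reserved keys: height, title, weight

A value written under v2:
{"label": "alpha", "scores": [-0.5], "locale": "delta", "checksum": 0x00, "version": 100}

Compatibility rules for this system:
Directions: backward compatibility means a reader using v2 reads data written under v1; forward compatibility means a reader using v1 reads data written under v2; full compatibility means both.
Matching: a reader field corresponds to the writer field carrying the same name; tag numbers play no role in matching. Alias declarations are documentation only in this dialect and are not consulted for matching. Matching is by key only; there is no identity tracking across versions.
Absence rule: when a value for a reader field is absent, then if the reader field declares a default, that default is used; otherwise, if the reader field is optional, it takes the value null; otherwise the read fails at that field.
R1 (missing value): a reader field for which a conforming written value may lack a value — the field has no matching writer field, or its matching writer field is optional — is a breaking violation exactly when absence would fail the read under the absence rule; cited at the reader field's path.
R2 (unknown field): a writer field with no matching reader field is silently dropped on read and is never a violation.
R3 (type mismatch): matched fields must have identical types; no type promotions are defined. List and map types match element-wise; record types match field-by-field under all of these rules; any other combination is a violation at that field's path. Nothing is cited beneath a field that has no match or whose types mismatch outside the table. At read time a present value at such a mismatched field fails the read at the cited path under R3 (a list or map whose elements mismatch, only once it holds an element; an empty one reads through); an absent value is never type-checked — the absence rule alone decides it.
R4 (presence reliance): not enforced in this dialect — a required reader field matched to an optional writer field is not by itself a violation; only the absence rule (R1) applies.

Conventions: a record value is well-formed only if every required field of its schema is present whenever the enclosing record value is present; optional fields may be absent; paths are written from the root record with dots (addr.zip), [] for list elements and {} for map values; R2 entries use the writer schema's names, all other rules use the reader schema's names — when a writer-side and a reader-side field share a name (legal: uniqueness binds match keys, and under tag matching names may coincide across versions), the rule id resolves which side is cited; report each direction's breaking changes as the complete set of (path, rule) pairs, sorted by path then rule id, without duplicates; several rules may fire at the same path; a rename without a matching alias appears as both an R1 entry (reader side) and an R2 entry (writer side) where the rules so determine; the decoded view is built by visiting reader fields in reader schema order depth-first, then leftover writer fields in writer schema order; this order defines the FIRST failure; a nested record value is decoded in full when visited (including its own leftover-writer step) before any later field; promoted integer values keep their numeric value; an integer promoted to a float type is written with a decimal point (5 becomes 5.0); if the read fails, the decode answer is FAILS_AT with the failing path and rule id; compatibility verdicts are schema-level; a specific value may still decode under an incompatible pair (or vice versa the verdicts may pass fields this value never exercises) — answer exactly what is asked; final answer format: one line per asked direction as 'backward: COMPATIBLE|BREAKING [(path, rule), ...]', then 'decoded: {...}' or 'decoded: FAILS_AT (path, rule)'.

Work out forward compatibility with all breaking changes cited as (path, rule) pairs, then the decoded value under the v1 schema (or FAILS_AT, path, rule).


forward: COMPATIBLE []; decoded: {"scores": [-0.5], "id": null, "locale": "delta", "attempts": 1, "zip": null, "country": "delta", "version": 100}

in Session below, arrows point writer -> reader
forward analysis of Session with v1 as reader and v2 as writer:
  list<float32> -> list<float32>, writer required: scores aligns to scores
  int32 -> int32, writer optional: id aligns to id
  string -> string, writer required: locale aligns to locale
  attempts: no writer-side match
  int64 -> int64, writer optional: zip aligns to zip
  country: no writer-side match
  int32 -> int32, writer required: version aligns to version
  writer field label has no reader counterpart
  writer field checksum has no reader counterpart
  => no violations; forward on Session: COMPATIBLE
decode (reader v1):
  scores := [-0.5]
  id := null (missing; optional => null)
  locale := "delta"
  attempts := 1 (missing; default applied)
  zip := null (missing; optional => null)
  country := "delta" (missing; default applied)
  version := 100
  writer label: no reader field; dropped
  writer checksum: no reader field; dropped
  => decoded: {"scores": [-0.5], "id": null, "locale": "delta", "attempts": 1, "zip": null, "country": "delta", "version": 100}
remaining Session differences; none change what is asked:
  added field checksum to record Session: required bytes, tag 28, default 0x1A2B (in v2 it sits immediately before zip) -> fires no rule on Session, leaving the asked answer as it is
  removed field country from record Session -> fires no rule on Session, leaving the asked answer as it is
  removed field attempts from record Session -> fires no rule on Session, leaving the asked answer as it is
  added field label to record Session: optional string, tag 34 (in v2 it sits immediately before scores) -> fires no rule on Session, leaving the asked answer as it is


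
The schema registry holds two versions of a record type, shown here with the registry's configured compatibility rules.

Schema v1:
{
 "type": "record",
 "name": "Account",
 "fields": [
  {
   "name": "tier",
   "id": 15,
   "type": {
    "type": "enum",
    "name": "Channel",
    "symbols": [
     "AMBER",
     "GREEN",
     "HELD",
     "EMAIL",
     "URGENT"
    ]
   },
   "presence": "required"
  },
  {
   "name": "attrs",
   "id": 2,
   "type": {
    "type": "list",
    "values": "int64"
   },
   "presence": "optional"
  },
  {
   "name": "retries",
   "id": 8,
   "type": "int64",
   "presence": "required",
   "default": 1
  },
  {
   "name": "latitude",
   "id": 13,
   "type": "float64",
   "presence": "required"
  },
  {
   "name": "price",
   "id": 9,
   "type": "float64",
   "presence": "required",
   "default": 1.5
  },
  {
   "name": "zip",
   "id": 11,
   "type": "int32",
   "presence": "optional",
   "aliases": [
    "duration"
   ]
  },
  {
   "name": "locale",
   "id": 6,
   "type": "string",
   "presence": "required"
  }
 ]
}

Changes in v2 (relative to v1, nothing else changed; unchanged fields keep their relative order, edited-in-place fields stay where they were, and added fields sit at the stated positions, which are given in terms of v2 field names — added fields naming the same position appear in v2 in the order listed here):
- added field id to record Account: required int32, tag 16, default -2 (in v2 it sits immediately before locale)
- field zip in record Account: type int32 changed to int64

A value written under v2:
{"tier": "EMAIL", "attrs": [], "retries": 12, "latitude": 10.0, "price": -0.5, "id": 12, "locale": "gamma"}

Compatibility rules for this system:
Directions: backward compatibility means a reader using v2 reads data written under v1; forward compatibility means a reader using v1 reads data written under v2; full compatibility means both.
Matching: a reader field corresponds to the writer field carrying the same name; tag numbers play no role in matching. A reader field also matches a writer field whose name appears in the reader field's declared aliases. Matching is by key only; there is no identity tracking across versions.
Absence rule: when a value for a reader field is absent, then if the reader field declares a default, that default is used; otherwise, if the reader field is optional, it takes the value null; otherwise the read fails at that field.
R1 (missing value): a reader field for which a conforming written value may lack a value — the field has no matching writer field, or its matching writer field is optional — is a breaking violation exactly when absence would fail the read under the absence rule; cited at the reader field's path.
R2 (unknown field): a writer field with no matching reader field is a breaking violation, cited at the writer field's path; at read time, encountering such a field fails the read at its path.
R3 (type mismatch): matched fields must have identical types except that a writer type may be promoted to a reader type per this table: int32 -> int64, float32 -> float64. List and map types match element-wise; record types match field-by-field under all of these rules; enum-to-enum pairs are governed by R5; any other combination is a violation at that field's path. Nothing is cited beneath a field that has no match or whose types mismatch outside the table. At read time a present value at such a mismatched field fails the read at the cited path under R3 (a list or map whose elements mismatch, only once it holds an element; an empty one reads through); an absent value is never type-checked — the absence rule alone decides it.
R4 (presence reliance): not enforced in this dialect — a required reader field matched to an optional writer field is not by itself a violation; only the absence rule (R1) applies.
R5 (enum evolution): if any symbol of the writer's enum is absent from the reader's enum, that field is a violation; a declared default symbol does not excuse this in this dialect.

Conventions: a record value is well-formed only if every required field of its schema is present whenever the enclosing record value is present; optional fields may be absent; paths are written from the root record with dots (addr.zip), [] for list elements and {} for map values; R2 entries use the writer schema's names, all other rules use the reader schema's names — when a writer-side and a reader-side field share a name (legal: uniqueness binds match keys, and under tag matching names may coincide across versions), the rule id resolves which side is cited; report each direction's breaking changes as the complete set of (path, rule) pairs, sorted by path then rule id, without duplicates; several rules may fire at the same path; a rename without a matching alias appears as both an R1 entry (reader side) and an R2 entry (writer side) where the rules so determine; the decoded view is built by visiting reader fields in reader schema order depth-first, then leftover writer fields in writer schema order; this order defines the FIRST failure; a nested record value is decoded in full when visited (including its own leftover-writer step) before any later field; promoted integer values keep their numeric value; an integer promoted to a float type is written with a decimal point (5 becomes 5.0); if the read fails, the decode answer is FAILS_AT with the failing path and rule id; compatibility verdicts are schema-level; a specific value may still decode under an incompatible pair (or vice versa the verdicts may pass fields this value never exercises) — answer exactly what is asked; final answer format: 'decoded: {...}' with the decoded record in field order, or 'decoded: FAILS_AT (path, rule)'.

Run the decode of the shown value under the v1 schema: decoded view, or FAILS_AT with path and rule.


each type pair in Account: writer, then reader
decode (reader v1):
  tier := "EMAIL"
  attrs := []
  retries := 12
  latitude := 10.0
  price := -0.5
  zip := null (absent, optional -> null)
  locale := "gamma"
  read fails at id under R2 (unknown field)
  => FAILS_AT (id, R2)
remaining Account differences; none change what is asked:
  field zip in record Account: type int32 changed to int64 -> changes Account's schema-level verdicts only — the decode of this value is the same

decoded: FAILS_AT (id, R2)


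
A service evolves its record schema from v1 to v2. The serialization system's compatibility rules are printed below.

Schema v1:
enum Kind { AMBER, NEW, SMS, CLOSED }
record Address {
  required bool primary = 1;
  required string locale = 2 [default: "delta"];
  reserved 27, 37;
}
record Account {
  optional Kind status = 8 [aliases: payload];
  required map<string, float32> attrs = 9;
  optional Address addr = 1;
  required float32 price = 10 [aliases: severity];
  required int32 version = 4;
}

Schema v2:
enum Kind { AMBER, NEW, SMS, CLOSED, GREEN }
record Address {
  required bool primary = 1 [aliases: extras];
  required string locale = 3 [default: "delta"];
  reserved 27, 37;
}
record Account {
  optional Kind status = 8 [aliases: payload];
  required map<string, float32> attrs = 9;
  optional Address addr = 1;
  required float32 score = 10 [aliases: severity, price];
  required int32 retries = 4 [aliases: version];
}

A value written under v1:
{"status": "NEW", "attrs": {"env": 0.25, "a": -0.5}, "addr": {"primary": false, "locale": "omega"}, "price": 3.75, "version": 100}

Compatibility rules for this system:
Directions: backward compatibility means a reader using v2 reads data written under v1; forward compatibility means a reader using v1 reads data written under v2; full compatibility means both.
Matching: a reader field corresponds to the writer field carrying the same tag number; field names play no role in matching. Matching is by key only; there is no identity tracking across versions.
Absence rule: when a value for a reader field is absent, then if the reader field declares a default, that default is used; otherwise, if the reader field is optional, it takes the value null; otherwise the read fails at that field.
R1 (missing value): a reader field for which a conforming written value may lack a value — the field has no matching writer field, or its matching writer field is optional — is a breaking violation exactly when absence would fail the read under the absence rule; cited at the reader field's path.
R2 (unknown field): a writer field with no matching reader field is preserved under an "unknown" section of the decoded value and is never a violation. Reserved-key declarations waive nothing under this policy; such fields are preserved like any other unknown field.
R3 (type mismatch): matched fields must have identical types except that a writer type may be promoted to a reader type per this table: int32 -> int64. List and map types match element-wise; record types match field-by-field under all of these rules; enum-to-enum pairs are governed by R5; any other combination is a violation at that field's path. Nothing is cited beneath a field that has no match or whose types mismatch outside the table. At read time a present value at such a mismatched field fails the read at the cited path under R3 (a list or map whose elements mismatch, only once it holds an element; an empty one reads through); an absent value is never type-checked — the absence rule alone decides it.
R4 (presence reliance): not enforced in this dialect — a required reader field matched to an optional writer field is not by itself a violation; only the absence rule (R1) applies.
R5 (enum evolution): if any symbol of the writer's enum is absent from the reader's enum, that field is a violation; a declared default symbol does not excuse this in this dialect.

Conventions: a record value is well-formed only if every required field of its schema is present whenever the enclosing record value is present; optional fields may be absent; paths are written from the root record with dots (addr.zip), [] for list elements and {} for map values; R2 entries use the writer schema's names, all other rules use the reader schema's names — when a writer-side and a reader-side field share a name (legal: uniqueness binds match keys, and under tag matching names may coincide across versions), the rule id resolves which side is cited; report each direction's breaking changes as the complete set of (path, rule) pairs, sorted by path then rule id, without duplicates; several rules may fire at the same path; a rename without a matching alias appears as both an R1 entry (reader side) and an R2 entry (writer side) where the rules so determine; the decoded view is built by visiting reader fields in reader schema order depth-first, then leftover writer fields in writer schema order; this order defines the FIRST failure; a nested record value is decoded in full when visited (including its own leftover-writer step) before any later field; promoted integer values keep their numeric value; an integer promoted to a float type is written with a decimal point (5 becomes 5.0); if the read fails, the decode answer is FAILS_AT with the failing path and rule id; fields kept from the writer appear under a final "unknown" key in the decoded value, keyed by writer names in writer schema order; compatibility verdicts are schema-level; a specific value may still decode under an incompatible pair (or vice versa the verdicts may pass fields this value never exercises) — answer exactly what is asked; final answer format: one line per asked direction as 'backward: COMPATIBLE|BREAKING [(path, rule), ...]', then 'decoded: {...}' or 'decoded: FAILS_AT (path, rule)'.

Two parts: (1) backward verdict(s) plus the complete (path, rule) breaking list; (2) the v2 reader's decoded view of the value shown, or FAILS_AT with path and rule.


backward: COMPATIBLE []; decoded: {"status": "NEW", "attrs": {"env": 0.25, "a": -0.5}, "addr": {"primary": false, "locale": "delta", "unknown": {"locale": "omega"}}, "score": 3.75, "retries": 100}

each type pair in Account: writer, then reader
checking backward for Account: reader v2 against writer v1:
  writer optional, Kind -> Kind: reader status maps from writer status
  writer required, map<string, float32> -> map<string, float32>: reader attrs maps from writer attrs
  writer optional, Address -> Address: reader addr maps from writer addr
  writer required, float32 -> float32: reader score maps from writer price
  writer required, int32 -> int32: reader retries maps from writer version
  writer required, bool -> bool: reader addr.primary maps from writer addr.primary
  no writer field matches reader addr.locale
  writer addr.locale: unknown to reader
  => backward verdict for Account: COMPATIBLE, no violations
decode walk for Account under reader schema v2:
  status := "NEW"
  attrs := {"env": 0.25, "a": -0.5}
  addr.primary := false
  addr.locale := "delta" (absent -> default)
  writer addr.locale: kept under "unknown"
  score := 3.75 (from writer price)
  retries := 100 (from writer version)
  => decoded: {"status": "NEW", "attrs": {"env": 0.25, "a": -0.5}, "addr": {"primary": false, "locale": "delta", "unknown": {"locale": "omega"}}, "score": 3.75, "retries": 100}
the rest of the Account diff is inert for this question:
  enum Kind (field status in record Account): symbol GREEN added -> affects forward compatibility only, which is not asked


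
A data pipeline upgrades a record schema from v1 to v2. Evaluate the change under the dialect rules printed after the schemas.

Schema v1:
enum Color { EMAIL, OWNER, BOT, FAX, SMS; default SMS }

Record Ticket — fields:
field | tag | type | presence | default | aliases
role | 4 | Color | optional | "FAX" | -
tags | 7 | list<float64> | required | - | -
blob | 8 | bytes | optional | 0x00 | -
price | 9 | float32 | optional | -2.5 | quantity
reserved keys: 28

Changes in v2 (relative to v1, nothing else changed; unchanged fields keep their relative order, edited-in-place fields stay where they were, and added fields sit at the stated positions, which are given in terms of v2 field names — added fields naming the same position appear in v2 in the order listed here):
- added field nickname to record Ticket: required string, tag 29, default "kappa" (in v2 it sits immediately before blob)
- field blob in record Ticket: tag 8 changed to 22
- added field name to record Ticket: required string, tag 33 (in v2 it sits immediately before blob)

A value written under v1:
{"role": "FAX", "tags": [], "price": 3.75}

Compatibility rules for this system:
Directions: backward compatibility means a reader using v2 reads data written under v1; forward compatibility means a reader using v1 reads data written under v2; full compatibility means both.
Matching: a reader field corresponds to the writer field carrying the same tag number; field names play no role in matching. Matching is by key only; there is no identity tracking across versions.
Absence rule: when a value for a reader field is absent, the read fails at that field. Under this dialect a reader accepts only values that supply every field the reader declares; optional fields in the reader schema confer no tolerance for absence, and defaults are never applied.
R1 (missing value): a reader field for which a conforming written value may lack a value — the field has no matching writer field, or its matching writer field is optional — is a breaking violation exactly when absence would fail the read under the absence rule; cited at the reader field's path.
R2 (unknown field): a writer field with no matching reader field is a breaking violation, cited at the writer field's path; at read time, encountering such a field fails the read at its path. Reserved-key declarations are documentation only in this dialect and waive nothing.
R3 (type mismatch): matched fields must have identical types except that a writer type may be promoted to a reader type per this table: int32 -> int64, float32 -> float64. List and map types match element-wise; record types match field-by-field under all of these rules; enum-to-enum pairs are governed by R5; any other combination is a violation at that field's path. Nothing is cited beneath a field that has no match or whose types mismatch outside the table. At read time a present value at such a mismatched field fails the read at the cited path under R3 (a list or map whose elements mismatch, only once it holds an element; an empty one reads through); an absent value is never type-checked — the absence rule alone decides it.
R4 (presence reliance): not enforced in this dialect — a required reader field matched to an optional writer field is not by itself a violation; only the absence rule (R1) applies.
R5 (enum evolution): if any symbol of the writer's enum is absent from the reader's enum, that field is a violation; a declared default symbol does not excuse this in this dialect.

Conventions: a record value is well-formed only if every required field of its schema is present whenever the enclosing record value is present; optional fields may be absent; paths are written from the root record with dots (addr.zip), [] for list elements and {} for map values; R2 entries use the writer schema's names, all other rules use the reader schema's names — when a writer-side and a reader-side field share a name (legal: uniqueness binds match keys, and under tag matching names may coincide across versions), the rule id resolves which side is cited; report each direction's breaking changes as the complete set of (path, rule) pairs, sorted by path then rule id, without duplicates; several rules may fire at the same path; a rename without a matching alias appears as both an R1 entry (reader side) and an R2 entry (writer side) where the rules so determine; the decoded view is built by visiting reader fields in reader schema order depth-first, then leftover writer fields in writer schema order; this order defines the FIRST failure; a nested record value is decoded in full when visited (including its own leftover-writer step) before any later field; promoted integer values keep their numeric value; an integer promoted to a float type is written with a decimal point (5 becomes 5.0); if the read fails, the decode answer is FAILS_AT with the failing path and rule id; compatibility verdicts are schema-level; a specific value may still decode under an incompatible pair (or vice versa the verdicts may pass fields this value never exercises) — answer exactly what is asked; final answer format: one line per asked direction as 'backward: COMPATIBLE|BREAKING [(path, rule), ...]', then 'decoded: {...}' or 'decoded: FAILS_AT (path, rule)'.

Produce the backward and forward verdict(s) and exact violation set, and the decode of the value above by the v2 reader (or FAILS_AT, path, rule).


backward: BREAKING [(blob, R1), (blob, R2), (name, R1), (nickname, R1), (price, R1), (role, R1)]; forward: BREAKING [(blob, R1), (blob, R2), (name, R2), (nickname, R2), (price, R1), (role, R1)]; decoded: FAILS_AT (nickname, R1)

the writer's type comes first in each Ticket pair
checking backward for Ticket: reader v2 against writer v1:
  writer optional, Color -> Color: reader role maps from writer role
  writer required, list<float64> -> list<float64>: reader tags maps from writer tags
  nickname: no writer-side match
  name: no writer-side match
  blob: no writer-side match
  writer optional, float32 -> float32: reader price maps from writer price
  writer field blob has no reader counterpart
  breaking: (blob, R1)
  breaking: (blob, R2)
  breaking: (name, R1)
  breaking: (nickname, R1)
  breaking: (price, R1)
  breaking: (role, R1)
  => backward: BREAKING (6)
checking forward for Ticket: reader v1 against writer v2:
  writer optional, Color -> Color: reader role maps from writer role
  writer required, list<float64> -> list<float64>: reader tags maps from writer tags
  blob: no writer-side match
  writer optional, float32 -> float32: reader price maps from writer price
  writer field nickname has no reader counterpart
  writer field name has no reader counterpart
  writer field blob has no reader counterpart
  breaking: (blob, R1)
  breaking: (blob, R2)
  breaking: (name, R2)
  breaking: (nickname, R2)
  breaking: (price, R1)
  breaking: (role, R1)
  => forward: BREAKING (6)
migrating the Ticket value to v2:
  role := "FAX"
  tags := []
  read fails at nickname under R1 (no fill)
  => FAILS_AT (nickname, R1)
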